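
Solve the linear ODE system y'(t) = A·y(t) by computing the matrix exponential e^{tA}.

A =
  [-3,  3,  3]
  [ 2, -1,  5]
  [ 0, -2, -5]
e^{tA} =
  [3*t^2*exp(-3*t) + exp(-3*t), 3*t*exp(-3*t), 9*t^2*exp(-3*t)/2 + 3*t*exp(-3*t)]
  [2*t^2*exp(-3*t) + 2*t*exp(-3*t), 2*t*exp(-3*t) + exp(-3*t), 3*t^2*exp(-3*t) + 5*t*exp(-3*t)]
  [-2*t^2*exp(-3*t), -2*t*exp(-3*t), -3*t^2*exp(-3*t) - 2*t*exp(-3*t) + exp(-3*t)]

Strategy: write A = P · J · P⁻¹ where J is a Jordan canonical form, so e^{tA} = P · e^{tJ} · P⁻¹, and e^{tJ} can be computed block-by-block.

A has Jordan form
J =
  [-3,  1,  0]
  [ 0, -3,  1]
  [ 0,  0, -3]
(up to reordering of blocks).

Per-block formulas:
  For a 3×3 Jordan block J_3(-3): exp(t · J_3(-3)) = e^(-3t)·(I + t·N + (t^2/2)·N^2), where N is the 3×3 nilpotent shift.

After assembling e^{tJ} and conjugating by P, we get:

e^{tA} =
  [3*t^2*exp(-3*t) + exp(-3*t), 3*t*exp(-3*t), 9*t^2*exp(-3*t)/2 + 3*t*exp(-3*t)]
  [2*t^2*exp(-3*t) + 2*t*exp(-3*t), 2*t*exp(-3*t) + exp(-3*t), 3*t^2*exp(-3*t) + 5*t*exp(-3*t)]
  [-2*t^2*exp(-3*t), -2*t*exp(-3*t), -3*t^2*exp(-3*t) - 2*t*exp(-3*t) + exp(-3*t)]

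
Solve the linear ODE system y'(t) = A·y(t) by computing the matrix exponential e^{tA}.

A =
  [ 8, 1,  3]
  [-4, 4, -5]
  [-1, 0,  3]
e^{tA} =
  [t^2*exp(5*t) + 3*t*exp(5*t) + exp(5*t), t^2*exp(5*t) + t*exp(5*t), -t^2*exp(5*t) + 3*t*exp(5*t)]
  [-3*t^2*exp(5*t)/2 - 4*t*exp(5*t), -3*t^2*exp(5*t)/2 - t*exp(5*t) + exp(5*t), 3*t^2*exp(5*t)/2 - 5*t*exp(5*t)]
  [-t^2*exp(5*t)/2 - t*exp(5*t), -t^2*exp(5*t)/2, t^2*exp(5*t)/2 - 2*t*exp(5*t) + exp(5*t)]

Strategy: write A = P · J · P⁻¹ where J is a Jordan canonical form, so e^{tA} = P · e^{tJ} · P⁻¹, and e^{tJ} can be computed block-by-block.

A has Jordan form
J =
  [5, 1, 0]
  [0, 5, 1]
  [0, 0, 5]
(up to reordering of blocks).

Per-block formulas:
  For a 3×3 Jordan block J_3(5): exp(t · J_3(5)) = e^(5t)·(I + t·N + (t^2/2)·N^2), where N is the 3×3 nilpotent shift.

After assembling e^{tJ} and conjugating by P, we get:

e^{tA} =
  [t^2*exp(5*t) + 3*t*exp(5*t) + exp(5*t), t^2*exp(5*t) + t*exp(5*t), -t^2*exp(5*t) + 3*t*exp(5*t)]
  [-3*t^2*exp(5*t)/2 - 4*t*exp(5*t), -3*t^2*exp(5*t)/2 - t*exp(5*t) + exp(5*t), 3*t^2*exp(5*t)/2 - 5*t*exp(5*t)]
  [-t^2*exp(5*t)/2 - t*exp(5*t), -t^2*exp(5*t)/2, t^2*exp(5*t)/2 - 2*t*exp(5*t) + exp(5*t)]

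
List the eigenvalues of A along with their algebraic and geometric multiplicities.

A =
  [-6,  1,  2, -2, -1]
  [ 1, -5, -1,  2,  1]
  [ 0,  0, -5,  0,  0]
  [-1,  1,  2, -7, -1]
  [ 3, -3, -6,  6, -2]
λ = -5: alg = 5, geom = 3

Step 1 — factor the characteristic polynomial to read off the algebraic multiplicities:
  χ_A(x) = (x + 5)^5

Step 2 — compute geometric multiplicities via the rank-nullity identity g(λ) = n − rank(A − λI):
  rank(A − (-5)·I) = 2, so dim ker(A − (-5)·I) = n − 2 = 3

Summary:
  λ = -5: algebraic multiplicity = 5, geometric multiplicity = 3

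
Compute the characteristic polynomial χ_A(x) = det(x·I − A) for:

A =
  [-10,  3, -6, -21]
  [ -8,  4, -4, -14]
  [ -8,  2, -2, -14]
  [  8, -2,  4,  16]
x^4 - 8*x^3 + 24*x^2 - 32*x + 16

Expanding det(x·I − A) (e.g. by cofactor expansion or by noting that A is similar to its Jordan form J, which has the same characteristic polynomial as A) gives
  χ_A(x) = x^4 - 8*x^3 + 24*x^2 - 32*x + 16
which factors as (x - 2)^4. The eigenvalues (with algebraic multiplicities) are λ = 2 with multiplicity 4.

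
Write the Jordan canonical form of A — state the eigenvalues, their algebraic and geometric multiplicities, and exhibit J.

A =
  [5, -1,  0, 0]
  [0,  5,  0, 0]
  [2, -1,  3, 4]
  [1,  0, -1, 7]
J_2(5) ⊕ J_2(5)

The characteristic polynomial is
  det(x·I − A) = x^4 - 20*x^3 + 150*x^2 - 500*x + 625 = (x - 5)^4

Eigenvalues and multiplicities (the geometric multiplicity of λ is n − rank(A − λI), which equals the number of Jordan blocks for λ):
  λ = 5: algebraic multiplicity = 4, geometric multiplicity = 2

Determining the block sizes for each eigenvalue:
  λ = 5: with am = 4 and gm = 2, the partition is not yet determined (e.g. several partitions of 4 into 2 parts exist). Let N = A − (5)·I. Computing rank(N^1) = 2, rank(N^2) = 0; the number of blocks of size ≥ j is rank(N^{j−1}) − rank(N^j), giving [2, 2]. So we have 2 block(s) of size 2 → block sizes [2, 2]

Assembling the blocks gives a Jordan form
J =
  [5, 1, 0, 0]
  [0, 5, 0, 0]
  [0, 0, 5, 1]
  [0, 0, 0, 5]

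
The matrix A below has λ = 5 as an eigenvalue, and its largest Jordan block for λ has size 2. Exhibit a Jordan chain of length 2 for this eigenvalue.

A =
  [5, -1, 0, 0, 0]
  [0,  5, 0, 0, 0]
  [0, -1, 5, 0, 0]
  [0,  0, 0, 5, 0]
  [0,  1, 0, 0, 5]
A Jordan chain for λ = 5 of length 2:
v_1 = (-1, 0, -1, 0, 1)ᵀ
v_2 = (0, 1, 0, 0, 0)ᵀ

Let N = A − (5)·I. We want v_2 with N^2 v_2 = 0 but N^1 v_2 ≠ 0; then v_{j-1} := N · v_j for j = 2, …, 2.

Pick v_2 = (0, 1, 0, 0, 0)ᵀ.
Then v_1 = N · v_2 = (-1, 0, -1, 0, 1)ᵀ.

Sanity check: (A − (5)·I) v_1 = (0, 0, 0, 0, 0)ᵀ = 0. ✓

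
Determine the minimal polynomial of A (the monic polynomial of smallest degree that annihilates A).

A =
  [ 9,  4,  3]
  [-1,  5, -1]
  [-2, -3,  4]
x^3 - 18*x^2 + 108*x - 216

The characteristic polynomial is χ_A(x) = (x - 6)^3, so the eigenvalues are known. The minimal polynomial is
  m_A(x) = Π_λ (x − λ)^{k_λ}
where k_λ is the size of the *largest* Jordan block for λ (equivalently, the smallest k with (A − λI)^k v = 0 for every generalised eigenvector v of λ).

  λ = 6: largest Jordan block has size 3, contributing (x − 6)^3

So m_A(x) = (x - 6)^3 = x^3 - 18*x^2 + 108*x - 216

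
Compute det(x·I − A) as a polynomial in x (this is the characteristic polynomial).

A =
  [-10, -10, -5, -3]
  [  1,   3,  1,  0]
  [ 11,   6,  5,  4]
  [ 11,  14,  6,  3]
x^4 - x^3 - 3*x^2 + 5*x - 2

Expanding det(x·I − A) (e.g. by cofactor expansion or by noting that A is similar to its Jordan form J, which has the same characteristic polynomial as A) gives
  χ_A(x) = x^4 - x^3 - 3*x^2 + 5*x - 2
which factors as (x - 1)^3*(x + 2). The eigenvalues (with algebraic multiplicities) are λ = -2 with multiplicity 1, λ = 1 with multiplicity 3.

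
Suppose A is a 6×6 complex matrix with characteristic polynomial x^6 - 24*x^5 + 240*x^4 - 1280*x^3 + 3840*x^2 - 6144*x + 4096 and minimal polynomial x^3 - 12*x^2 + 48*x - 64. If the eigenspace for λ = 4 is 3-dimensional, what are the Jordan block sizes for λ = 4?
Block sizes for λ = 4: [3, 2, 1]

Step 1 — from the characteristic polynomial, algebraic multiplicity of λ = 4 is 6. From dim ker(A − (4)·I) = 3, there are exactly 3 Jordan blocks for λ = 4.
Step 2 — from the minimal polynomial, the factor (x − 4)^3 tells us the largest block for λ = 4 has size 3.
Step 3 — with total size 6, 3 blocks, and largest block 3, the block sizes (in nonincreasing order) are [3, 2, 1].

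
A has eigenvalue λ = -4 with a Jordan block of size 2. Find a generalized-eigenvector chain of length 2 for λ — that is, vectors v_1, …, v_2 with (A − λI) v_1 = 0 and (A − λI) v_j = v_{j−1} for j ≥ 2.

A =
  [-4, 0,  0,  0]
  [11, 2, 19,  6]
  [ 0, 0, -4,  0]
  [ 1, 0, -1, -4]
A Jordan chain for λ = -4 of length 2:
v_1 = (0, -1, 0, 1)ᵀ
v_2 = (1, -2, 0, 0)ᵀ

Let N = A − (-4)·I. We want v_2 with N^2 v_2 = 0 but N^1 v_2 ≠ 0; then v_{j-1} := N · v_j for j = 2, …, 2.

Pick v_2 = (1, -2, 0, 0)ᵀ.
Then v_1 = N · v_2 = (0, -1, 0, 1)ᵀ.

Sanity check: (A − (-4)·I) v_1 = (0, 0, 0, 0)ᵀ = 0. ✓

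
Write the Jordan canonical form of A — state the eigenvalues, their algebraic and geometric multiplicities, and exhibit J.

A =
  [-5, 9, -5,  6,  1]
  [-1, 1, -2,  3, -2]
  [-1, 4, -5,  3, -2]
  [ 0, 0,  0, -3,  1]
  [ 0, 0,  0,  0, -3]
J_3(-3) ⊕ J_2(-3)

The characteristic polynomial is
  det(x·I − A) = x^5 + 15*x^4 + 90*x^3 + 270*x^2 + 405*x + 243 = (x + 3)^5

Eigenvalues and multiplicities (the geometric multiplicity of λ is n − rank(A − λI), which equals the number of Jordan blocks for λ):
  λ = -3: algebraic multiplicity = 5, geometric multiplicity = 2

Determining the block sizes for each eigenvalue:
  λ = -3: with am = 5 and gm = 2, the partition is not yet determined (e.g. several partitions of 5 into 2 parts exist). Let N = A − (-3)·I. Computing rank(N^1) = 3, rank(N^2) = 1, rank(N^3) = 0; the number of blocks of size ≥ j is rank(N^{j−1}) − rank(N^j), giving [2, 2, 1]. So we have 1 block(s) of size 3, 1 block(s) of size 2 → block sizes [3, 2]

Assembling the blocks gives a Jordan form
J =
  [-3,  1,  0,  0,  0]
  [ 0, -3,  1,  0,  0]
  [ 0,  0, -3,  0,  0]
  [ 0,  0,  0, -3,  1]
  [ 0,  0,  0,  0, -3]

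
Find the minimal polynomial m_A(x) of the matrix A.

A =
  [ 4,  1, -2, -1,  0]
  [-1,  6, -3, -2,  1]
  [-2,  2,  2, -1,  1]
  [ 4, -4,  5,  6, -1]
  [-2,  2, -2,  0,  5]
x^3 - 13*x^2 + 55*x - 75

The characteristic polynomial is χ_A(x) = (x - 5)^4*(x - 3), so the eigenvalues are known. The minimal polynomial is
  m_A(x) = Π_λ (x − λ)^{k_λ}
where k_λ is the size of the *largest* Jordan block for λ (equivalently, the smallest k with (A − λI)^k v = 0 for every generalised eigenvector v of λ).

  λ = 3: largest Jordan block has size 1, contributing (x − 3)
  λ = 5: largest Jordan block has size 2, contributing (x − 5)^2

So m_A(x) = (x - 5)^2*(x - 3) = x^3 - 13*x^2 + 55*x - 75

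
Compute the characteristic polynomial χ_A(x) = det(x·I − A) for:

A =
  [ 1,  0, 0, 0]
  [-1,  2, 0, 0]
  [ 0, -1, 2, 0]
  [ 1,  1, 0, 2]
x^4 - 7*x^3 + 18*x^2 - 20*x + 8

Expanding det(x·I − A) (e.g. by cofactor expansion or by noting that A is similar to its Jordan form J, which has the same characteristic polynomial as A) gives
  χ_A(x) = x^4 - 7*x^3 + 18*x^2 - 20*x + 8
which factors as (x - 2)^3*(x - 1). The eigenvalues (with algebraic multiplicities) are λ = 1 with multiplicity 1, λ = 2 with multiplicity 3.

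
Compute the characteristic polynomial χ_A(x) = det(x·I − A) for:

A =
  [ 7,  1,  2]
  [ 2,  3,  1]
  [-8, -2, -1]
x^3 - 9*x^2 + 27*x - 27

Expanding det(x·I − A) (e.g. by cofactor expansion or by noting that A is similar to its Jordan form J, which has the same characteristic polynomial as A) gives
  χ_A(x) = x^3 - 9*x^2 + 27*x - 27
which factors as (x - 3)^3. The eigenvalues (with algebraic multiplicities) are λ = 3 with multiplicity 3.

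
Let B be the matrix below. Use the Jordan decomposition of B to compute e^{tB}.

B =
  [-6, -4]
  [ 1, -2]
e^{tB} =
  [-2*t*exp(-4*t) + exp(-4*t), -4*t*exp(-4*t)]
  [t*exp(-4*t), 2*t*exp(-4*t) + exp(-4*t)]

Strategy: write B = P · J · P⁻¹ where J is a Jordan canonical form, so e^{tB} = P · e^{tJ} · P⁻¹, and e^{tJ} can be computed block-by-block.

B has Jordan form
J =
  [-4,  1]
  [ 0, -4]
(up to reordering of blocks).

Per-block formulas:
  For a 2×2 Jordan block J_2(-4): exp(t · J_2(-4)) = e^(-4t)·(I + t·N), where N is the 2×2 nilpotent shift.

After assembling e^{tJ} and conjugating by P, we get:

e^{tB} =
  [-2*t*exp(-4*t) + exp(-4*t), -4*t*exp(-4*t)]
  [t*exp(-4*t), 2*t*exp(-4*t) + exp(-4*t)]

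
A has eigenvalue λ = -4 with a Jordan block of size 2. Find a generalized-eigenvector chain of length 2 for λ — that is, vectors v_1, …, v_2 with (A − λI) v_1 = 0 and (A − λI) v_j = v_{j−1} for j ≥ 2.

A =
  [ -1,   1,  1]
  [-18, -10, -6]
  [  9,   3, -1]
A Jordan chain for λ = -4 of length 2:
v_1 = (3, -18, 9)ᵀ
v_2 = (1, 0, 0)ᵀ

Let N = A − (-4)·I. We want v_2 with N^2 v_2 = 0 but N^1 v_2 ≠ 0; then v_{j-1} := N · v_j for j = 2, …, 2.

Pick v_2 = (1, 0, 0)ᵀ.
Then v_1 = N · v_2 = (3, -18, 9)ᵀ.

Sanity check: (A − (-4)·I) v_1 = (0, 0, 0)ᵀ = 0. ✓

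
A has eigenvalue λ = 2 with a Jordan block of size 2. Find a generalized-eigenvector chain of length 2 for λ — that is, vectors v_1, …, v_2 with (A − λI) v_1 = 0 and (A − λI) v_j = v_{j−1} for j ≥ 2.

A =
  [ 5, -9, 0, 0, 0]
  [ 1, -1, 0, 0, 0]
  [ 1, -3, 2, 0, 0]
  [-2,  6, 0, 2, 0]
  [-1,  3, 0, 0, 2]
A Jordan chain for λ = 2 of length 2:
v_1 = (3, 1, 1, -2, -1)ᵀ
v_2 = (1, 0, 0, 0, 0)ᵀ

Let N = A − (2)·I. We want v_2 with N^2 v_2 = 0 but N^1 v_2 ≠ 0; then v_{j-1} := N · v_j for j = 2, …, 2.

Pick v_2 = (1, 0, 0, 0, 0)ᵀ.
Then v_1 = N · v_2 = (3, 1, 1, -2, -1)ᵀ.

Sanity check: (A − (2)·I) v_1 = (0, 0, 0, 0, 0)ᵀ = 0. ✓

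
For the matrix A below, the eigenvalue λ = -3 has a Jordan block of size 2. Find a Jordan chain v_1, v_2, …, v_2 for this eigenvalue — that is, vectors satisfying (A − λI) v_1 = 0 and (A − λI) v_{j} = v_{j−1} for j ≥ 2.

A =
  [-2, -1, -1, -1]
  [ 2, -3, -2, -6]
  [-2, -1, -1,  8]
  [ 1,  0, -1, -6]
A Jordan chain for λ = -3 of length 2:
v_1 = (1, 2, -2, 1)ᵀ
v_2 = (1, 0, 0, 0)ᵀ

Let N = A − (-3)·I. We want v_2 with N^2 v_2 = 0 but N^1 v_2 ≠ 0; then v_{j-1} := N · v_j for j = 2, …, 2.

Pick v_2 = (1, 0, 0, 0)ᵀ.
Then v_1 = N · v_2 = (1, 2, -2, 1)ᵀ.

Sanity check: (A − (-3)·I) v_1 = (0, 0, 0, 0)ᵀ = 0. ✓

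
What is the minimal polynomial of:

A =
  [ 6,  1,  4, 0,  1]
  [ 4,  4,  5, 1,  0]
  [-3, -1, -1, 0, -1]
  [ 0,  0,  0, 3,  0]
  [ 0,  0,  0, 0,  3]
x^3 - 9*x^2 + 27*x - 27

The characteristic polynomial is χ_A(x) = (x - 3)^5, so the eigenvalues are known. The minimal polynomial is
  m_A(x) = Π_λ (x − λ)^{k_λ}
where k_λ is the size of the *largest* Jordan block for λ (equivalently, the smallest k with (A − λI)^k v = 0 for every generalised eigenvector v of λ).

  λ = 3: largest Jordan block has size 3, contributing (x − 3)^3

So m_A(x) = (x - 3)^3 = x^3 - 9*x^2 + 27*x - 27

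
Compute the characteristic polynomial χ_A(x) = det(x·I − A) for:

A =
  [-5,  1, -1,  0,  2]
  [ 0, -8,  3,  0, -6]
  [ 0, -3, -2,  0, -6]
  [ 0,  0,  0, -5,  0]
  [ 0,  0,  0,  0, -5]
x^5 + 25*x^4 + 250*x^3 + 1250*x^2 + 3125*x + 3125

Expanding det(x·I − A) (e.g. by cofactor expansion or by noting that A is similar to its Jordan form J, which has the same characteristic polynomial as A) gives
  χ_A(x) = x^5 + 25*x^4 + 250*x^3 + 1250*x^2 + 3125*x + 3125
which factors as (x + 5)^5. The eigenvalues (with algebraic multiplicities) are λ = -5 with multiplicity 5.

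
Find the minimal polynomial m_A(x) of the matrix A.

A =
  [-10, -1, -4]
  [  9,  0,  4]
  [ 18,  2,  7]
x^2 + 2*x + 1

The characteristic polynomial is χ_A(x) = (x + 1)^3, so the eigenvalues are known. The minimal polynomial is
  m_A(x) = Π_λ (x − λ)^{k_λ}
where k_λ is the size of the *largest* Jordan block for λ (equivalently, the smallest k with (A − λI)^k v = 0 for every generalised eigenvector v of λ).

  λ = -1: largest Jordan block has size 2, contributing (x + 1)^2

So m_A(x) = (x + 1)^2 = x^2 + 2*x + 1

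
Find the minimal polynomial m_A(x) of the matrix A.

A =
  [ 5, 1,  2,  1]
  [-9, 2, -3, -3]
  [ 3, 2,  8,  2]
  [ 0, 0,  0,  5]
x^3 - 15*x^2 + 75*x - 125

The characteristic polynomial is χ_A(x) = (x - 5)^4, so the eigenvalues are known. The minimal polynomial is
  m_A(x) = Π_λ (x − λ)^{k_λ}
where k_λ is the size of the *largest* Jordan block for λ (equivalently, the smallest k with (A − λI)^k v = 0 for every generalised eigenvector v of λ).

  λ = 5: largest Jordan block has size 3, contributing (x − 5)^3

So m_A(x) = (x - 5)^3 = x^3 - 15*x^2 + 75*x - 125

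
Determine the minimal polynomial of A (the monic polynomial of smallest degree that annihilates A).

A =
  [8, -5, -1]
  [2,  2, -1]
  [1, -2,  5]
x^3 - 15*x^2 + 75*x - 125

The characteristic polynomial is χ_A(x) = (x - 5)^3, so the eigenvalues are known. The minimal polynomial is
  m_A(x) = Π_λ (x − λ)^{k_λ}
where k_λ is the size of the *largest* Jordan block for λ (equivalently, the smallest k with (A − λI)^k v = 0 for every generalised eigenvector v of λ).

  λ = 5: largest Jordan block has size 3, contributing (x − 5)^3

So m_A(x) = (x - 5)^3 = x^3 - 15*x^2 + 75*x - 125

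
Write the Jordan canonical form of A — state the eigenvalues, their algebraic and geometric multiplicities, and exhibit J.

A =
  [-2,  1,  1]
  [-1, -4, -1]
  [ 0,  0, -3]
J_2(-3) ⊕ J_1(-3)

The characteristic polynomial is
  det(x·I − A) = x^3 + 9*x^2 + 27*x + 27 = (x + 3)^3

Eigenvalues and multiplicities (the geometric multiplicity of λ is n − rank(A − λI), which equals the number of Jordan blocks for λ):
  λ = -3: algebraic multiplicity = 3, geometric multiplicity = 2

Determining the block sizes for each eigenvalue:
  λ = -3: 2 blocks summing to 3 forces exactly one block of size 2 and the rest size 1 → block sizes [2, 1]

Assembling the blocks gives a Jordan form
J =
  [-3,  1,  0]
  [ 0, -3,  0]
  [ 0,  0, -3]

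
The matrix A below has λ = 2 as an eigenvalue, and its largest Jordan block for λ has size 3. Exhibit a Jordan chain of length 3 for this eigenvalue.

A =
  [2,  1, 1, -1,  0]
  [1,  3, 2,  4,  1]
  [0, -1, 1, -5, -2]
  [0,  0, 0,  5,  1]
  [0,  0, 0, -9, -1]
A Jordan chain for λ = 2 of length 3:
v_1 = (1, 1, -1, 0, 0)ᵀ
v_2 = (0, 1, 0, 0, 0)ᵀ
v_3 = (1, 0, 0, 0, 0)ᵀ

Let N = A − (2)·I. We want v_3 with N^3 v_3 = 0 but N^2 v_3 ≠ 0; then v_{j-1} := N · v_j for j = 3, …, 2.

Pick v_3 = (1, 0, 0, 0, 0)ᵀ.
Then v_2 = N · v_3 = (0, 1, 0, 0, 0)ᵀ.
Then v_1 = N · v_2 = (1, 1, -1, 0, 0)ᵀ.

Sanity check: (A − (2)·I) v_1 = (0, 0, 0, 0, 0)ᵀ = 0. ✓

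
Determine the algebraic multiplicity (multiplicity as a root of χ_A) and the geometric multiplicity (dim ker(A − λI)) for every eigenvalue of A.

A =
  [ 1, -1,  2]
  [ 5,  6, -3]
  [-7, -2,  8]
λ = 5: alg = 3, geom = 1

Step 1 — factor the characteristic polynomial to read off the algebraic multiplicities:
  χ_A(x) = (x - 5)^3

Step 2 — compute geometric multiplicities via the rank-nullity identity g(λ) = n − rank(A − λI):
  rank(A − (5)·I) = 2, so dim ker(A − (5)·I) = n − 2 = 1

Summary:
  λ = 5: algebraic multiplicity = 3, geometric multiplicity = 1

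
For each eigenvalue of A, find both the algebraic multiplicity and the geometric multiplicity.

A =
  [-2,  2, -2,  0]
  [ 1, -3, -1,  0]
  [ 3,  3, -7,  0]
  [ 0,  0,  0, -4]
λ = -4: alg = 4, geom = 3

Step 1 — factor the characteristic polynomial to read off the algebraic multiplicities:
  χ_A(x) = (x + 4)^4

Step 2 — compute geometric multiplicities via the rank-nullity identity g(λ) = n − rank(A − λI):
  rank(A − (-4)·I) = 1, so dim ker(A − (-4)·I) = n − 1 = 3

Summary:
  λ = -4: algebraic multiplicity = 4, geometric multiplicity = 3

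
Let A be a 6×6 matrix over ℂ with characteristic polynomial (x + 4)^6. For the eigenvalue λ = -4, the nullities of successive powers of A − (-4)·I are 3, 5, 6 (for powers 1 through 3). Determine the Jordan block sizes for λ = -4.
Block sizes for λ = -4: [3, 2, 1]

From the dimensions of kernels of powers, the number of Jordan blocks of size at least j is d_j − d_{j−1} where d_j = dim ker(N^j) (with d_0 = 0). Computing the differences gives [3, 2, 1].
The number of blocks of size exactly k is (#blocks of size ≥ k) − (#blocks of size ≥ k + 1), so the partition is: 1 block(s) of size 1, 1 block(s) of size 2, 1 block(s) of size 3.
In nonincreasing order the block sizes are [3, 2, 1].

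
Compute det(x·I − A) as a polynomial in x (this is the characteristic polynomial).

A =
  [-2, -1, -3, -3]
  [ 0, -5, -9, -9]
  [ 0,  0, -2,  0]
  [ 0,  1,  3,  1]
x^4 + 8*x^3 + 24*x^2 + 32*x + 16

Expanding det(x·I − A) (e.g. by cofactor expansion or by noting that A is similar to its Jordan form J, which has the same characteristic polynomial as A) gives
  χ_A(x) = x^4 + 8*x^3 + 24*x^2 + 32*x + 16
which factors as (x + 2)^4. The eigenvalues (with algebraic multiplicities) are λ = -2 with multiplicity 4.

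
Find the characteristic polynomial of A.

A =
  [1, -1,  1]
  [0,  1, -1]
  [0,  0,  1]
x^3 - 3*x^2 + 3*x - 1

Expanding det(x·I − A) (e.g. by cofactor expansion or by noting that A is similar to its Jordan form J, which has the same characteristic polynomial as A) gives
  χ_A(x) = x^3 - 3*x^2 + 3*x - 1
which factors as (x - 1)^3. The eigenvalues (with algebraic multiplicities) are λ = 1 with multiplicity 3.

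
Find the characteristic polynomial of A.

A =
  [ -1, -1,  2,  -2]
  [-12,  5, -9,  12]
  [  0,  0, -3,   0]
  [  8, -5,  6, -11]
x^4 + 10*x^3 + 36*x^2 + 54*x + 27

Expanding det(x·I − A) (e.g. by cofactor expansion or by noting that A is similar to its Jordan form J, which has the same characteristic polynomial as A) gives
  χ_A(x) = x^4 + 10*x^3 + 36*x^2 + 54*x + 27
which factors as (x + 1)*(x + 3)^3. The eigenvalues (with algebraic multiplicities) are λ = -3 with multiplicity 3, λ = -1 with multiplicity 1.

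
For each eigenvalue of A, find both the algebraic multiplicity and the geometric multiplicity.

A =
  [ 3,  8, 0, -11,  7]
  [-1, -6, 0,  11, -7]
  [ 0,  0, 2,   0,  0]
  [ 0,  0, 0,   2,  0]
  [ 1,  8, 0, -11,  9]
λ = 2: alg = 5, geom = 4

Step 1 — factor the characteristic polynomial to read off the algebraic multiplicities:
  χ_A(x) = (x - 2)^5

Step 2 — compute geometric multiplicities via the rank-nullity identity g(λ) = n − rank(A − λI):
  rank(A − (2)·I) = 1, so dim ker(A − (2)·I) = n − 1 = 4

Summary:
  λ = 2: algebraic multiplicity = 5, geometric multiplicity = 4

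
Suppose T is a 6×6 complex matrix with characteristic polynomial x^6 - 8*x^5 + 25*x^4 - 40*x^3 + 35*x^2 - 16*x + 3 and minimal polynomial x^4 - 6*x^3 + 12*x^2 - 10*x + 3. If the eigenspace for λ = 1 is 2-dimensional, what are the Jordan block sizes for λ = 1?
Block sizes for λ = 1: [3, 2]

Step 1 — from the characteristic polynomial, algebraic multiplicity of λ = 1 is 5. From dim ker(T − (1)·I) = 2, there are exactly 2 Jordan blocks for λ = 1.
Step 2 — from the minimal polynomial, the factor (x − 1)^3 tells us the largest block for λ = 1 has size 3.
Step 3 — with total size 5, 2 blocks, and largest block 3, the block sizes (in nonincreasing order) are [3, 2].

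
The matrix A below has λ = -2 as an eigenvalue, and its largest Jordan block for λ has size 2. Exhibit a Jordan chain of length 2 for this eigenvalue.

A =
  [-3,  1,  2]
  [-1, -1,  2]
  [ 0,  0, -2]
A Jordan chain for λ = -2 of length 2:
v_1 = (-1, -1, 0)ᵀ
v_2 = (1, 0, 0)ᵀ

Let N = A − (-2)·I. We want v_2 with N^2 v_2 = 0 but N^1 v_2 ≠ 0; then v_{j-1} := N · v_j for j = 2, …, 2.

Pick v_2 = (1, 0, 0)ᵀ.
Then v_1 = N · v_2 = (-1, -1, 0)ᵀ.

Sanity check: (A − (-2)·I) v_1 = (0, 0, 0)ᵀ = 0. ✓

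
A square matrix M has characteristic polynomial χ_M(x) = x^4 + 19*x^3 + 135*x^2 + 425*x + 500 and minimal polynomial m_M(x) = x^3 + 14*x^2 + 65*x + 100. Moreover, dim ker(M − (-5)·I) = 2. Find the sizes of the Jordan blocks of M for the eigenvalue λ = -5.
Block sizes for λ = -5: [2, 1]

Step 1 — from the characteristic polynomial, algebraic multiplicity of λ = -5 is 3. From dim ker(M − (-5)·I) = 2, there are exactly 2 Jordan blocks for λ = -5.
Step 2 — from the minimal polynomial, the factor (x + 5)^2 tells us the largest block for λ = -5 has size 2.
Step 3 — with total size 3, 2 blocks, and largest block 2, the block sizes (in nonincreasing order) are [2, 1].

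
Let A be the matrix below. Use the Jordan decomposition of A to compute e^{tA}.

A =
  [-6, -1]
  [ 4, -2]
e^{tA} =
  [-2*t*exp(-4*t) + exp(-4*t), -t*exp(-4*t)]
  [4*t*exp(-4*t), 2*t*exp(-4*t) + exp(-4*t)]

Strategy: write A = P · J · P⁻¹ where J is a Jordan canonical form, so e^{tA} = P · e^{tJ} · P⁻¹, and e^{tJ} can be computed block-by-block.

A has Jordan form
J =
  [-4,  1]
  [ 0, -4]
(up to reordering of blocks).

Per-block formulas:
  For a 2×2 Jordan block J_2(-4): exp(t · J_2(-4)) = e^(-4t)·(I + t·N), where N is the 2×2 nilpotent shift.

After assembling e^{tJ} and conjugating by P, we get:

e^{tA} =
  [-2*t*exp(-4*t) + exp(-4*t), -t*exp(-4*t)]
  [4*t*exp(-4*t), 2*t*exp(-4*t) + exp(-4*t)]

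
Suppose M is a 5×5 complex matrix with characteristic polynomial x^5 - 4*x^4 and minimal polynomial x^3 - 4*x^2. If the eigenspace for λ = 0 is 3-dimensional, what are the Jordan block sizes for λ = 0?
Block sizes for λ = 0: [2, 1, 1]

Step 1 — from the characteristic polynomial, algebraic multiplicity of λ = 0 is 4. From dim ker(M − (0)·I) = 3, there are exactly 3 Jordan blocks for λ = 0.
Step 2 — from the minimal polynomial, the factor (x − 0)^2 tells us the largest block for λ = 0 has size 2.
Step 3 — with total size 4, 3 blocks, and largest block 2, the block sizes (in nonincreasing order) are [2, 1, 1].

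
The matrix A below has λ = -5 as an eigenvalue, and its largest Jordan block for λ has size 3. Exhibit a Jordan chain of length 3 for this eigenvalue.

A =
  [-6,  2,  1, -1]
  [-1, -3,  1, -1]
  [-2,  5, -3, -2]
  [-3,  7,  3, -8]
A Jordan chain for λ = -5 of length 3:
v_1 = (0, 0, -1, -1)ᵀ
v_2 = (-1, -1, -2, -3)ᵀ
v_3 = (1, 0, 0, 0)ᵀ

Let N = A − (-5)·I. We want v_3 with N^3 v_3 = 0 but N^2 v_3 ≠ 0; then v_{j-1} := N · v_j for j = 3, …, 2.

Pick v_3 = (1, 0, 0, 0)ᵀ.
Then v_2 = N · v_3 = (-1, -1, -2, -3)ᵀ.
Then v_1 = N · v_2 = (0, 0, -1, -1)ᵀ.

Sanity check: (A − (-5)·I) v_1 = (0, 0, 0, 0)ᵀ = 0. ✓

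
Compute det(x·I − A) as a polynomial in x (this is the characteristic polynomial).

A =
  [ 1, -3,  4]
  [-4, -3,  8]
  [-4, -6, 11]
x^3 - 9*x^2 + 27*x - 27

Expanding det(x·I − A) (e.g. by cofactor expansion or by noting that A is similar to its Jordan form J, which has the same characteristic polynomial as A) gives
  χ_A(x) = x^3 - 9*x^2 + 27*x - 27
which factors as (x - 3)^3. The eigenvalues (with algebraic multiplicities) are λ = 3 with multiplicity 3.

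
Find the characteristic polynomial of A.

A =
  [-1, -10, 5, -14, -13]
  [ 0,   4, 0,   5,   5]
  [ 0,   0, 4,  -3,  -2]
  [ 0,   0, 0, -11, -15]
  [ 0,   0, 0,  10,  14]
x^5 - 10*x^4 + 25*x^3 + 20*x^2 - 80*x - 64

Expanding det(x·I − A) (e.g. by cofactor expansion or by noting that A is similar to its Jordan form J, which has the same characteristic polynomial as A) gives
  χ_A(x) = x^5 - 10*x^4 + 25*x^3 + 20*x^2 - 80*x - 64
which factors as (x - 4)^3*(x + 1)^2. The eigenvalues (with algebraic multiplicities) are λ = -1 with multiplicity 2, λ = 4 with multiplicity 3.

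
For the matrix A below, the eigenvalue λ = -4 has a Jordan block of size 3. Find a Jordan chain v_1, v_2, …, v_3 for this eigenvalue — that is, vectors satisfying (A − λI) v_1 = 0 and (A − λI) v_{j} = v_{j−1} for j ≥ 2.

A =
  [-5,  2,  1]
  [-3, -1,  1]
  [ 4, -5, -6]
A Jordan chain for λ = -4 of length 3:
v_1 = (-1, -2, 3)ᵀ
v_2 = (-1, -3, 4)ᵀ
v_3 = (1, 0, 0)ᵀ

Let N = A − (-4)·I. We want v_3 with N^3 v_3 = 0 but N^2 v_3 ≠ 0; then v_{j-1} := N · v_j for j = 3, …, 2.

Pick v_3 = (1, 0, 0)ᵀ.
Then v_2 = N · v_3 = (-1, -3, 4)ᵀ.
Then v_1 = N · v_2 = (-1, -2, 3)ᵀ.

Sanity check: (A − (-4)·I) v_1 = (0, 0, 0)ᵀ = 0. ✓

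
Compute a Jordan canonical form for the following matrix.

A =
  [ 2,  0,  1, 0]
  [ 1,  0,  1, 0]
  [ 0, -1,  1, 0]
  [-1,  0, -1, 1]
J_3(1) ⊕ J_1(1)

The characteristic polynomial is
  det(x·I − A) = x^4 - 4*x^3 + 6*x^2 - 4*x + 1 = (x - 1)^4

Eigenvalues and multiplicities (the geometric multiplicity of λ is n − rank(A − λI), which equals the number of Jordan blocks for λ):
  λ = 1: algebraic multiplicity = 4, geometric multiplicity = 2

Determining the block sizes for each eigenvalue:
  λ = 1: with am = 4 and gm = 2, the partition is not yet determined (e.g. several partitions of 4 into 2 parts exist). Let N = A − (1)·I. Computing rank(N^1) = 2, rank(N^2) = 1, rank(N^3) = 0; the number of blocks of size ≥ j is rank(N^{j−1}) − rank(N^j), giving [2, 1, 1]. So we have 1 block(s) of size 3, 1 block(s) of size 1 → block sizes [3, 1]

Assembling the blocks gives a Jordan form
J =
  [1, 1, 0, 0]
  [0, 1, 1, 0]
  [0, 0, 1, 0]
  [0, 0, 0, 1]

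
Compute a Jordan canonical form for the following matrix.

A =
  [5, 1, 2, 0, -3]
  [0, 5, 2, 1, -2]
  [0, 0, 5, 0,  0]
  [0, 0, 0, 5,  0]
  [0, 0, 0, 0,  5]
J_3(5) ⊕ J_1(5) ⊕ J_1(5)

The characteristic polynomial is
  det(x·I − A) = x^5 - 25*x^4 + 250*x^3 - 1250*x^2 + 3125*x - 3125 = (x - 5)^5

Eigenvalues and multiplicities (the geometric multiplicity of λ is n − rank(A − λI), which equals the number of Jordan blocks for λ):
  λ = 5: algebraic multiplicity = 5, geometric multiplicity = 3

Determining the block sizes for each eigenvalue:
  λ = 5: with am = 5 and gm = 3, the partition is not yet determined (e.g. several partitions of 5 into 3 parts exist). Let N = A − (5)·I. Computing rank(N^1) = 2, rank(N^2) = 1, rank(N^3) = 0; the number of blocks of size ≥ j is rank(N^{j−1}) − rank(N^j), giving [3, 1, 1]. So we have 1 block(s) of size 3, 2 block(s) of size 1 → block sizes [3, 1, 1]

Assembling the blocks gives a Jordan form
J =
  [5, 1, 0, 0, 0]
  [0, 5, 1, 0, 0]
  [0, 0, 5, 0, 0]
  [0, 0, 0, 5, 0]
  [0, 0, 0, 0, 5]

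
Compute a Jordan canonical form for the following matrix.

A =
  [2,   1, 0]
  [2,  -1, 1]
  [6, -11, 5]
J_3(2)

The characteristic polynomial is
  det(x·I − A) = x^3 - 6*x^2 + 12*x - 8 = (x - 2)^3

Eigenvalues and multiplicities (the geometric multiplicity of λ is n − rank(A − λI), which equals the number of Jordan blocks for λ):
  λ = 2: algebraic multiplicity = 3, geometric multiplicity = 1

Determining the block sizes for each eigenvalue:
  λ = 2: one block (gm = 1), so the single block has size am = 3 → block sizes [3]

Assembling the blocks gives a Jordan form
J =
  [2, 1, 0]
  [0, 2, 1]
  [0, 0, 2]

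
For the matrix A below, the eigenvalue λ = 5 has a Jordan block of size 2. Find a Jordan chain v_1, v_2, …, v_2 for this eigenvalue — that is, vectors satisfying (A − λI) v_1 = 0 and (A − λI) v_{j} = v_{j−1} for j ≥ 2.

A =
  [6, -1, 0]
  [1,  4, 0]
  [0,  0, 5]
A Jordan chain for λ = 5 of length 2:
v_1 = (1, 1, 0)ᵀ
v_2 = (1, 0, 0)ᵀ

Let N = A − (5)·I. We want v_2 with N^2 v_2 = 0 but N^1 v_2 ≠ 0; then v_{j-1} := N · v_j for j = 2, …, 2.

Pick v_2 = (1, 0, 0)ᵀ.
Then v_1 = N · v_2 = (1, 1, 0)ᵀ.

Sanity check: (A − (5)·I) v_1 = (0, 0, 0)ᵀ = 0. ✓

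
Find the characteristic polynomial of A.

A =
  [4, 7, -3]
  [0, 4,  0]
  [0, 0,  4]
x^3 - 12*x^2 + 48*x - 64

Expanding det(x·I − A) (e.g. by cofactor expansion or by noting that A is similar to its Jordan form J, which has the same characteristic polynomial as A) gives
  χ_A(x) = x^3 - 12*x^2 + 48*x - 64
which factors as (x - 4)^3. The eigenvalues (with algebraic multiplicities) are λ = 4 with multiplicity 3.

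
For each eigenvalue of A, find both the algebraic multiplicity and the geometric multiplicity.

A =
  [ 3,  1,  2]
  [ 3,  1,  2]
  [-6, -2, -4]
λ = 0: alg = 3, geom = 2

Step 1 — factor the characteristic polynomial to read off the algebraic multiplicities:
  χ_A(x) = x^3

Step 2 — compute geometric multiplicities via the rank-nullity identity g(λ) = n − rank(A − λI):
  rank(A − (0)·I) = 1, so dim ker(A − (0)·I) = n − 1 = 2

Summary:
  λ = 0: algebraic multiplicity = 3, geometric multiplicity = 2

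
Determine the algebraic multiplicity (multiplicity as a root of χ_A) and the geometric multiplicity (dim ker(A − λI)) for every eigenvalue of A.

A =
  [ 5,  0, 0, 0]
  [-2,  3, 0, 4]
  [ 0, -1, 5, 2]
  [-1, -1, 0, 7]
λ = 5: alg = 4, geom = 2

Step 1 — factor the characteristic polynomial to read off the algebraic multiplicities:
  χ_A(x) = (x - 5)^4

Step 2 — compute geometric multiplicities via the rank-nullity identity g(λ) = n − rank(A − λI):
  rank(A − (5)·I) = 2, so dim ker(A − (5)·I) = n − 2 = 2

Summary:
  λ = 5: algebraic multiplicity = 4, geometric multiplicity = 2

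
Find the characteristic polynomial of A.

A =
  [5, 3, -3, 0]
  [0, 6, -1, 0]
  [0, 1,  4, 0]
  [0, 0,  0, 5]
x^4 - 20*x^3 + 150*x^2 - 500*x + 625

Expanding det(x·I − A) (e.g. by cofactor expansion or by noting that A is similar to its Jordan form J, which has the same characteristic polynomial as A) gives
  χ_A(x) = x^4 - 20*x^3 + 150*x^2 - 500*x + 625
which factors as (x - 5)^4. The eigenvalues (with algebraic multiplicities) are λ = 5 with multiplicity 4.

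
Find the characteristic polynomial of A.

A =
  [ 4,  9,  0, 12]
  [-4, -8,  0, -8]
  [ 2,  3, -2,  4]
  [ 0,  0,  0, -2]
x^4 + 8*x^3 + 24*x^2 + 32*x + 16

Expanding det(x·I − A) (e.g. by cofactor expansion or by noting that A is similar to its Jordan form J, which has the same characteristic polynomial as A) gives
  χ_A(x) = x^4 + 8*x^3 + 24*x^2 + 32*x + 16
which factors as (x + 2)^4. The eigenvalues (with algebraic multiplicities) are λ = -2 with multiplicity 4.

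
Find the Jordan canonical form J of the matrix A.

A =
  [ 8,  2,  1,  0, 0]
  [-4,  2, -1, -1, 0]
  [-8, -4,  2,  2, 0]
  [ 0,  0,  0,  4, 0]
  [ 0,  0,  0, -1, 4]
J_2(4) ⊕ J_2(4) ⊕ J_1(4)

The characteristic polynomial is
  det(x·I − A) = x^5 - 20*x^4 + 160*x^3 - 640*x^2 + 1280*x - 1024 = (x - 4)^5

Eigenvalues and multiplicities (the geometric multiplicity of λ is n − rank(A − λI), which equals the number of Jordan blocks for λ):
  λ = 4: algebraic multiplicity = 5, geometric multiplicity = 3

Determining the block sizes for each eigenvalue:
  λ = 4: with am = 5 and gm = 3, the partition is not yet determined (e.g. several partitions of 5 into 3 parts exist). Let N = A − (4)·I. Computing rank(N^1) = 2, rank(N^2) = 0; the number of blocks of size ≥ j is rank(N^{j−1}) − rank(N^j), giving [3, 2]. So we have 2 block(s) of size 2, 1 block(s) of size 1 → block sizes [2, 2, 1]

Assembling the blocks gives a Jordan form
J =
  [4, 1, 0, 0, 0]
  [0, 4, 0, 0, 0]
  [0, 0, 4, 1, 0]
  [0, 0, 0, 4, 0]
  [0, 0, 0, 0, 4]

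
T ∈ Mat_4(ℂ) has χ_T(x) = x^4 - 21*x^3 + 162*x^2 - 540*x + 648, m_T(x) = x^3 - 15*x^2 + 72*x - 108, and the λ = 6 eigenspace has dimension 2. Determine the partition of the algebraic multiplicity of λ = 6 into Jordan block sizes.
Block sizes for λ = 6: [2, 1]

Step 1 — from the characteristic polynomial, algebraic multiplicity of λ = 6 is 3. From dim ker(T − (6)·I) = 2, there are exactly 2 Jordan blocks for λ = 6.
Step 2 — from the minimal polynomial, the factor (x − 6)^2 tells us the largest block for λ = 6 has size 2.
Step 3 — with total size 3, 2 blocks, and largest block 2, the block sizes (in nonincreasing order) are [2, 1].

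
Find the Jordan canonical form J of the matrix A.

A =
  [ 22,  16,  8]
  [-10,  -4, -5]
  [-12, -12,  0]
J_2(6) ⊕ J_1(6)

The characteristic polynomial is
  det(x·I − A) = x^3 - 18*x^2 + 108*x - 216 = (x - 6)^3

Eigenvalues and multiplicities (the geometric multiplicity of λ is n − rank(A − λI), which equals the number of Jordan blocks for λ):
  λ = 6: algebraic multiplicity = 3, geometric multiplicity = 2

Determining the block sizes for each eigenvalue:
  λ = 6: 2 blocks summing to 3 forces exactly one block of size 2 and the rest size 1 → block sizes [2, 1]

Assembling the blocks gives a Jordan form
J =
  [6, 1, 0]
  [0, 6, 0]
  [0, 0, 6]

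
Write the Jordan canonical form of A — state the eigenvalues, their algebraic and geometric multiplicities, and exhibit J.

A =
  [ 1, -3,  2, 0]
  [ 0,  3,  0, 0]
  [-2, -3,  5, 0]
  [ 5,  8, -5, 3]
J_2(3) ⊕ J_2(3)

The characteristic polynomial is
  det(x·I − A) = x^4 - 12*x^3 + 54*x^2 - 108*x + 81 = (x - 3)^4

Eigenvalues and multiplicities (the geometric multiplicity of λ is n − rank(A − λI), which equals the number of Jordan blocks for λ):
  λ = 3: algebraic multiplicity = 4, geometric multiplicity = 2

Determining the block sizes for each eigenvalue:
  λ = 3: with am = 4 and gm = 2, the partition is not yet determined (e.g. several partitions of 4 into 2 parts exist). Let N = A − (3)·I. Computing rank(N^1) = 2, rank(N^2) = 0; the number of blocks of size ≥ j is rank(N^{j−1}) − rank(N^j), giving [2, 2]. So we have 2 block(s) of size 2 → block sizes [2, 2]

Assembling the blocks gives a Jordan form
J =
  [3, 1, 0, 0]
  [0, 3, 0, 0]
  [0, 0, 3, 1]
  [0, 0, 0, 3]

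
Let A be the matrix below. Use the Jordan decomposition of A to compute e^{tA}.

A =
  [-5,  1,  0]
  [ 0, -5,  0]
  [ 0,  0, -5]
e^{tA} =
  [exp(-5*t), t*exp(-5*t), 0]
  [0, exp(-5*t), 0]
  [0, 0, exp(-5*t)]

Strategy: write A = P · J · P⁻¹ where J is a Jordan canonical form, so e^{tA} = P · e^{tJ} · P⁻¹, and e^{tJ} can be computed block-by-block.

A has Jordan form
J =
  [-5,  1,  0]
  [ 0, -5,  0]
  [ 0,  0, -5]
(up to reordering of blocks).

Per-block formulas:
  For a 2×2 Jordan block J_2(-5): exp(t · J_2(-5)) = e^(-5t)·(I + t·N), where N is the 2×2 nilpotent shift.
  For a 1×1 block at λ = -5: exp(t · [-5]) = [e^(-5t)].

After assembling e^{tJ} and conjugating by P, we get:

e^{tA} =
  [exp(-5*t), t*exp(-5*t), 0]
  [0, exp(-5*t), 0]
  [0, 0, exp(-5*t)]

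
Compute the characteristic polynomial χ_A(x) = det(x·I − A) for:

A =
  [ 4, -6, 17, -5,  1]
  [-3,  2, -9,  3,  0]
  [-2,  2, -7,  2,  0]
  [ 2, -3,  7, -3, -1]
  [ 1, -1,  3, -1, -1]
x^5 + 5*x^4 + 10*x^3 + 10*x^2 + 5*x + 1

Expanding det(x·I − A) (e.g. by cofactor expansion or by noting that A is similar to its Jordan form J, which has the same characteristic polynomial as A) gives
  χ_A(x) = x^5 + 5*x^4 + 10*x^3 + 10*x^2 + 5*x + 1
which factors as (x + 1)^5. The eigenvalues (with algebraic multiplicities) are λ = -1 with multiplicity 5.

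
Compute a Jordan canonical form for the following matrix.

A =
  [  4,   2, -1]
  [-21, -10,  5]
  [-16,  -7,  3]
J_3(-1)

The characteristic polynomial is
  det(x·I − A) = x^3 + 3*x^2 + 3*x + 1 = (x + 1)^3

Eigenvalues and multiplicities (the geometric multiplicity of λ is n − rank(A − λI), which equals the number of Jordan blocks for λ):
  λ = -1: algebraic multiplicity = 3, geometric multiplicity = 1

Determining the block sizes for each eigenvalue:
  λ = -1: one block (gm = 1), so the single block has size am = 3 → block sizes [3]

Assembling the blocks gives a Jordan form
J =
  [-1,  1,  0]
  [ 0, -1,  1]
  [ 0,  0, -1]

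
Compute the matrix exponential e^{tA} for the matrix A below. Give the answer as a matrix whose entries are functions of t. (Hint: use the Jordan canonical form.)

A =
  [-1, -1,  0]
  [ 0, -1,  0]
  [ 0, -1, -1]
e^{tA} =
  [exp(-t), -t*exp(-t), 0]
  [0, exp(-t), 0]
  [0, -t*exp(-t), exp(-t)]

Strategy: write A = P · J · P⁻¹ where J is a Jordan canonical form, so e^{tA} = P · e^{tJ} · P⁻¹, and e^{tJ} can be computed block-by-block.

A has Jordan form
J =
  [-1,  1,  0]
  [ 0, -1,  0]
  [ 0,  0, -1]
(up to reordering of blocks).

Per-block formulas:
  For a 2×2 Jordan block J_2(-1): exp(t · J_2(-1)) = e^(-1t)·(I + t·N), where N is the 2×2 nilpotent shift.
  For a 1×1 block at λ = -1: exp(t · [-1]) = [e^(-1t)].

After assembling e^{tJ} and conjugating by P, we get:

e^{tA} =
  [exp(-t), -t*exp(-t), 0]
  [0, exp(-t), 0]
  [0, -t*exp(-t), exp(-t)]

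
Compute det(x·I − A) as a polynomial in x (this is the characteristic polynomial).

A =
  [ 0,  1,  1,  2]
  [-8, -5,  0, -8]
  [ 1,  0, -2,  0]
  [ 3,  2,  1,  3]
x^4 + 4*x^3 + 6*x^2 + 4*x + 1

Expanding det(x·I − A) (e.g. by cofactor expansion or by noting that A is similar to its Jordan form J, which has the same characteristic polynomial as A) gives
  χ_A(x) = x^4 + 4*x^3 + 6*x^2 + 4*x + 1
which factors as (x + 1)^4. The eigenvalues (with algebraic multiplicities) are λ = -1 with multiplicity 4.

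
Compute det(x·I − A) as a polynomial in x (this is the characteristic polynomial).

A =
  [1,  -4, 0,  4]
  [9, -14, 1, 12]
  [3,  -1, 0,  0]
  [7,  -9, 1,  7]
x^4 + 6*x^3 + 12*x^2 + 10*x + 3

Expanding det(x·I − A) (e.g. by cofactor expansion or by noting that A is similar to its Jordan form J, which has the same characteristic polynomial as A) gives
  χ_A(x) = x^4 + 6*x^3 + 12*x^2 + 10*x + 3
which factors as (x + 1)^3*(x + 3). The eigenvalues (with algebraic multiplicities) are λ = -3 with multiplicity 1, λ = -1 with multiplicity 3.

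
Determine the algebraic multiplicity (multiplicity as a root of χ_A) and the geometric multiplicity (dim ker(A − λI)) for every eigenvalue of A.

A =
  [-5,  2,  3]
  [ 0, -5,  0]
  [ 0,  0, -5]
λ = -5: alg = 3, geom = 2

Step 1 — factor the characteristic polynomial to read off the algebraic multiplicities:
  χ_A(x) = (x + 5)^3

Step 2 — compute geometric multiplicities via the rank-nullity identity g(λ) = n − rank(A − λI):
  rank(A − (-5)·I) = 1, so dim ker(A − (-5)·I) = n − 1 = 2

Summary:
  λ = -5: algebraic multiplicity = 3, geometric multiplicity = 2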